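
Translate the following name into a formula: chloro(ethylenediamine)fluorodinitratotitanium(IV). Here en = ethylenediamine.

[TiCl(en)F(NO3)2]

Ligands: 1 fluoro (F, -1), 1 ethylenediamine (en, neutral), 2 nitrato (NO3, -1), 1 chloro (Cl, -1). Ligand charge sum = -4.
With Ti in oxidation state +4, the complex ion is [Ti...].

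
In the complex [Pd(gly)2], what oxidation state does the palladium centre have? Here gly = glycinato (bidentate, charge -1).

+2

No counter-ion: the bracketed complex is neutral.
Ligand charges: 2×gly = -2; sum -2.
Pd + (-2) = 0 ⇒ Pd is +2.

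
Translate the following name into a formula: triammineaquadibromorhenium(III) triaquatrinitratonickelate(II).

Cation [Re…]: ligand charges -2, Re(III) ⇒ ion charge 1+.
Anion [Ni…]: ligand charges -3, Ni(II) ⇒ ion charge 1−.
One 1+ cation balances one 1− anion.

[ReBr2(H2O)(NH3)3][Ni(H2O)3(NO3)3]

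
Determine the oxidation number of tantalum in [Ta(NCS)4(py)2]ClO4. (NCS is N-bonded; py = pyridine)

+5

1 perchlorate outside the brackets (-1 each) → the complex ion is 1+.
Ligand charges: 4×NCS = -4; 2×py neutral; sum -4.
Ta + (-4) = 1+ ⇒ Ta is +5.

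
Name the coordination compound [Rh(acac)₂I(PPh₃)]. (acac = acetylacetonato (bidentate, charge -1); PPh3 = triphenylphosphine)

bis(acetylacetonato)iodo(triphenylphosphine)rhodium(III)

There is no counter-ion, so the complex is neutral overall.
Ligand charges: 1×iodo (-1 each), 2×acetylacetonato (-1 each), 1×triphenylphosphine (neutral); total -3. So Rh + (-3) = 0, giving Rh = +3.
Ligands are named alphabetically: acetylacetonato before iodo before triphenylphosphine.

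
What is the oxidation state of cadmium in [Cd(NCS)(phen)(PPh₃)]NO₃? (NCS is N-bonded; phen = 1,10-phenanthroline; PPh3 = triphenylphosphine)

+2

1 nitrate outside the brackets (-1 each) → the complex ion is 1+.
Ligand charges: 1×NCS = -1; 1×phen neutral; 1×PPh3 neutral; sum -1.
Cd + (-1) = 1+ ⇒ Cd is +2.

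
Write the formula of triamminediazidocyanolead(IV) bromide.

Ligands: 1 cyano (CN, -1), 2 azido (N3, -1), 3 ammine (NH3, neutral). Ligand charge sum = -3.
With Pb in oxidation state +4, the complex ion is [Pb...]^1+.
Charge balance with bromide (-1) requires 1 complex ion per 1 bromide.

[Pb(CN)(N3)2(NH3)3]Br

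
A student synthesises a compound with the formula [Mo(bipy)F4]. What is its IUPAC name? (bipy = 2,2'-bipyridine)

There is no counter-ion, so the complex is neutral overall.
Ligand charges: 1×2,2'-bipyridine (neutral), 4×fluoro (-1 each); total -4. So Mo + (-4) = 0, giving Mo = +4.
Ligands are named alphabetically: bipyridine before fluoro.

(2,2'-bipyridine)tetrafluoromolybdenum(IV)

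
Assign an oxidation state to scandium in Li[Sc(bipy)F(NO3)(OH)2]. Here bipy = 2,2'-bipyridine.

+3

1 lithium outside the brackets (+1 each) → the complex ion is 1−.
Ligand charges: 1×bipy neutral; 1×F = -1; 2×OH = -2; 1×NO3 = -1; sum -4.
Sc + (-4) = 1− ⇒ Sc is +3.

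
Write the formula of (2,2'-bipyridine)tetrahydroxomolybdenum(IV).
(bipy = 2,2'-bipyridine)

Ligands: 4 hydroxo (OH, -1), 1 2,2'-bipyridine (bipy, neutral). Ligand charge sum = -4.
With Mo in oxidation state +4, the complex ion is [Mo...].

[Mo(bipy)(OH)4]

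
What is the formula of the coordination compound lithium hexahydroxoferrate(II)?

Ligands: 6 hydroxo (OH, -1). Ligand charge sum = -6.
With Fe in oxidation state +2, the complex ion is [Fe...]^4−.
Charge balance with lithium (+1) requires 1 complex ion per 4 lithium.

Li4[Fe(OH)6]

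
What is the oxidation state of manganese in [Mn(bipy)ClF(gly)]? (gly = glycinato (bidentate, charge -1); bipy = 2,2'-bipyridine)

No counter-ion: the bracketed complex is neutral.
Ligand charges: 1×gly = -1; 1×bipy neutral; 1×Cl = -1; 1×F = -1; sum -3.
Mn + (-3) = 0 ⇒ Mn is +3.

+3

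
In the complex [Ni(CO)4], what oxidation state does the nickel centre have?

No counter-ion: the bracketed complex is neutral.
Ligand charges: 4×CO neutral; sum 0.
Ni + (0) = 0 ⇒ Ni is 0.

0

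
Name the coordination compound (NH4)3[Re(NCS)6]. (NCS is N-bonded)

ammonium hexaisothiocyanatorhenate(III)

The 3 ammonium counter-ions carry a total charge of +3, so each complex ion is 3−.
Ligand charges: 6×isothiocyanato (-1 each); total -6. So Re + (-6) = 3−, giving Re = +3.
The complex ion is anionic, so rhenium takes the -ate form rhenate(III).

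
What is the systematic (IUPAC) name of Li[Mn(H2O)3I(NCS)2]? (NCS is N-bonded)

The 1 lithium counter-ion carries a total charge of +1, so each complex ion is 1−.
Ligand charges: 3×aqua (neutral), 2×isothiocyanato (-1 each), 1×iodo (-1 each); total -3. So Mn + (-3) = 1−, giving Mn = +2.
The complex ion is anionic, so manganese takes the -ate form manganate(II).

lithium triaquaiododiisothiocyanatomanganate(II)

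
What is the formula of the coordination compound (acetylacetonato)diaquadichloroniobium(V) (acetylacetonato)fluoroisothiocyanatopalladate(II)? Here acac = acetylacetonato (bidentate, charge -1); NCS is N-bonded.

Cation [Nb…]: ligand charges -3, Nb(V) ⇒ ion charge 2+.
Anion [Pd…]: ligand charges -3, Pd(II) ⇒ ion charge 1−.

[Nb(acac)Cl2(H2O)2][Pd(acac)F(NCS)]2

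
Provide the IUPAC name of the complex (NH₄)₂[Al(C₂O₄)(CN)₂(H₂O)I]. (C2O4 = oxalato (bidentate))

ammonium aquadicyanoiodooxalatoaluminate(III)

The 2 ammonium counter-ions carry a total charge of +2, so each complex ion is 2−.
Ligand charges: 1×oxalato (-2 each), 1×aqua (neutral), 1×iodo (-1 each), 2×cyano (-1 each); total -5. So Al + (-5) = 2−, giving Al = +3.
Ligands are named alphabetically: aqua before cyano before iodo before oxalato.
The complex ion is anionic, so aluminium takes the -ate form aluminate(III).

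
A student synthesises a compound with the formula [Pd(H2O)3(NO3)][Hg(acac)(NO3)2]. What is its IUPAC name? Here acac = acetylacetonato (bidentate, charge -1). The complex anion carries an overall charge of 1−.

Both ions are complex: the cation is named first with the plain metal name, the anion second with the -ate form; each ion's ligands are alphabetised independently.
The complex anion is given as 1−; its ligand charges sum to -3, so Hg = +2.
A 1:1 salt means the cation carries the equal and opposite charge, 1+.
Cation: ligand charges sum to -1; for the ion to be 1+, Pd = +2.

triaquanitratopalladium(II) (acetylacetonato)dinitratomercurate(II)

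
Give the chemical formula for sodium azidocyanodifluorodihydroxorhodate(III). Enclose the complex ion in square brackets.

Na3[Rh(CN)F2(N3)(OH)2]

Ligands: 2 fluoro (F, -1), 2 hydroxo (OH, -1), 1 cyano (CN, -1), 1 azido (N3, -1). Ligand charge sum = -6.
Charge balance with sodium (+1) requires 1 complex ion per 3 sodium.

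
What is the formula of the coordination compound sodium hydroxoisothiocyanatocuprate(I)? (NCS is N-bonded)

Na[Cu(NCS)(OH)]

Ligands: 1 hydroxo (OH, -1), 1 isothiocyanato (NCS, -1). Ligand charge sum = -2.
With Cu in oxidation state +1, the complex ion is [Cu...]^1−.
Charge balance with sodium (+1) requires 1 complex ion per 1 sodium.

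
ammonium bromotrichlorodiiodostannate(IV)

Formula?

(NH4)2[SnBrCl3I2]

Ligands: 2 iodo (I, -1), 3 chloro (Cl, -1), 1 bromo (Br, -1). Ligand charge sum = -6.
With Sn in oxidation state +4, the complex ion is [Sn...]^2−.
Charge balance with ammonium (+1) requires 1 complex ion per 2 ammonium.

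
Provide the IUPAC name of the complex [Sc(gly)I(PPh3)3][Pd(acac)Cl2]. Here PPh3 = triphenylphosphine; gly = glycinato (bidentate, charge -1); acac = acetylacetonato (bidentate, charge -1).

Both ions are complex: the cation is named first with the plain metal name, the anion second with the -ate form; each ion's ligands are alphabetised independently.
Scandium is always +3 in its complexes; the cation's ligand charges sum to -2, so the complex cation is 1+.
A 1:1 salt means the anion carries the equal and opposite charge, 1−.
Anion: ligand charges sum to -3; for the ion to be 1−, Pd = +2.

(glycinato)iodotris(triphenylphosphine)scandium(III) (acetylacetonato)dichloropalladate(II)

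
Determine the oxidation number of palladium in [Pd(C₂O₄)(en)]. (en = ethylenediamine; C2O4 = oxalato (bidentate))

+2

No counter-ion: the bracketed complex is neutral.
Ligand charges: 1×en neutral; 1×C2O4 = -2; sum -2.
Pd + (-2) = 0 ⇒ Pd is +2.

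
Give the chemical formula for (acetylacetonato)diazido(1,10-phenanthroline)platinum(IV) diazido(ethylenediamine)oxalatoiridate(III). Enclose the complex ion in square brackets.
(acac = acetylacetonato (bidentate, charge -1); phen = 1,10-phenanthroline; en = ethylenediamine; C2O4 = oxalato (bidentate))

Cation [Pt…]: ligand charges -3, Pt(IV) ⇒ ion charge 1+.
Anion [Ir…]: ligand charges -4, Ir(III) ⇒ ion charge 1−.
One 1+ cation balances one 1− anion.

[Pt(acac)(N3)2(phen)][Ir(C2O4)(en)(N3)2]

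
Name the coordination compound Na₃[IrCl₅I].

The 3 sodium counter-ions carry a total charge of +3, so each complex ion is 3−.
Ligand charges: 5×chloro (-1 each), 1×iodo (-1 each); total -6. So Ir + (-6) = 3−, giving Ir = +3.
Ligands are named alphabetically: chloro before iodo.
The complex ion is anionic, so iridium takes the -ate form iridate(III).

sodium pentachloroiodoiridate(III)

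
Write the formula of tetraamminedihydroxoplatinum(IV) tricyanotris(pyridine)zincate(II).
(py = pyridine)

[Pt(NH3)4(OH)2][Zn(CN)3(py)3]2

Cation [Pt…]: ligand charges -2, Pt(IV) ⇒ ion charge 2+.
Anion [Zn…]: ligand charges -3, Zn(II) ⇒ ion charge 1−.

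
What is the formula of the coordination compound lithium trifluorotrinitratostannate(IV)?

Li2[SnF3(NO3)3]

Ligands: 3 fluoro (F, -1), 3 nitrato (NO3, -1). Ligand charge sum = -6.
With Sn in oxidation state +4, the complex ion is [Sn...]^2−.
Charge balance with lithium (+1) requires 1 complex ion per 2 lithium.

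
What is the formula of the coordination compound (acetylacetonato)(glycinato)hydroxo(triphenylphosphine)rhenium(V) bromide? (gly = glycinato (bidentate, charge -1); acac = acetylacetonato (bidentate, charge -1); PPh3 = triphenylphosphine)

Ligands: 1 hydroxo (OH, -1), 1 glycinato (gly, -1), 1 acetylacetonato (acac, -1), 1 triphenylphosphine (PPh3, neutral). Ligand charge sum = -3.
Charge balance with bromide (-1) requires 1 complex ion per 2 bromide.

[Re(acac)(gly)(OH)(PPh3)]Br2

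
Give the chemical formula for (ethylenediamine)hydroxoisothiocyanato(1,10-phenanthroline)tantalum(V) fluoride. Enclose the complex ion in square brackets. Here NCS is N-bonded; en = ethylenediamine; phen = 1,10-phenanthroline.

[Ta(en)(NCS)(OH)(phen)]F3

Ligands: 1 isothiocyanato (NCS, -1), 1 ethylenediamine (en, neutral), 1 hydroxo (OH, -1), 1 1,10-phenanthroline (phen, neutral). Ligand charge sum = -2.
With Ta in oxidation state +5, the complex ion is [Ta...]^3+.
Charge balance with fluoride (-1) requires 1 complex ion per 3 fluoride.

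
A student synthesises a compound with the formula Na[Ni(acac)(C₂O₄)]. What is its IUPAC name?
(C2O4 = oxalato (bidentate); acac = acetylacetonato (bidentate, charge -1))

The 1 sodium counter-ion carries a total charge of +1, so each complex ion is 1−.
Ligand charges: 1×oxalato (-2 each), 1×acetylacetonato (-1 each); total -3. So Ni + (-3) = 1−, giving Ni = +2.
Ligands are named alphabetically: acetylacetonato before oxalato.
The complex ion is anionic, so nickel takes the -ate form nickelate(II).

sodium (acetylacetonato)oxalatonickelate(II)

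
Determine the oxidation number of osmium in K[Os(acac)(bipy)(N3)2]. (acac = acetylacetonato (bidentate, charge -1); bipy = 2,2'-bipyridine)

1 potassium outside the brackets (+1 each) → the complex ion is 1−.
Ligand charges: 1×acac = -1; 1×bipy neutral; 2×N3 = -2; sum -3.
Os + (-3) = 1− ⇒ Os is +2.

+2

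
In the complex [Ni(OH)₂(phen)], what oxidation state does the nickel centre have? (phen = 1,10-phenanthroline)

No counter-ion: the bracketed complex is neutral.
Ligand charges: 2×OH = -2; 1×phen neutral; sum -2.
Ni + (-2) = 0 ⇒ Ni is +2.

+2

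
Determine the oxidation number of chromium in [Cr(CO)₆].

No counter-ion: the bracketed complex is neutral.
Ligand charges: 6×CO neutral; sum 0.
Cr + (0) = 0 ⇒ Cr is 0.

0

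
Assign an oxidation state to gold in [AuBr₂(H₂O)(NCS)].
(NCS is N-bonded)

No counter-ion: the bracketed complex is neutral.
Ligand charges: 2×Br = -2; 1×H2O neutral; 1×NCS = -1; sum -3.
Au + (-3) = 0 ⇒ Au is +3.

+3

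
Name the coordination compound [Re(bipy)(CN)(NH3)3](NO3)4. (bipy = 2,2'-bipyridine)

The 4 nitrate counter-ions carry a total charge of -4, so each complex ion is 4+.
Ligand charges: 1×cyano (-1 each), 1×2,2'-bipyridine (neutral), 3×ammine (neutral); total -1. So Re + (-1) = 4+, giving Re = +5.
Ligands are named alphabetically: ammine before bipyridine before cyano.

triammine(2,2'-bipyridine)cyanorhenium(V) nitrate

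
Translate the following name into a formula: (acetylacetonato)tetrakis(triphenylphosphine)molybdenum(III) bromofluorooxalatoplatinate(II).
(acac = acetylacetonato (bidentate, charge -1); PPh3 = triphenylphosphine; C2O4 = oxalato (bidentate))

[Mo(acac)(PPh3)4][PtBr(C2O4)F]

Cation [Mo…]: ligand charges -1, Mo(III) ⇒ ion charge 2+.
Anion [Pt…]: ligand charges -4, Pt(II) ⇒ ion charge 2−.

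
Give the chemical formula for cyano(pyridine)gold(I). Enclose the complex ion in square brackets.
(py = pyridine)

[Au(CN)(py)]

Ligands: 1 pyridine (py, neutral), 1 cyano (CN, -1). Ligand charge sum = -1.
With Au in oxidation state +1, the complex ion is [Au...].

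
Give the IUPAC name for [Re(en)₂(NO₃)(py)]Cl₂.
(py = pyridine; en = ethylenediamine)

The 2 chloride counter-ions carry a total charge of -2, so each complex ion is 2+.
Ligand charges: 1×pyridine (neutral), 1×nitrato (-1 each), 2×ethylenediamine (neutral); total -1. So Re + (-1) = 2+, giving Re = +3.
Ligands are named alphabetically: ethylenediamine before nitrato before pyridine.

bis(ethylenediamine)nitrato(pyridine)rhenium(III) chloride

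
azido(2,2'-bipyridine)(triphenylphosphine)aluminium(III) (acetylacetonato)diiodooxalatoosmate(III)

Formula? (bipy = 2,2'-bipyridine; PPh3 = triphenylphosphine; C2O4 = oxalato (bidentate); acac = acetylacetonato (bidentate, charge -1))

Cation [Al…]: ligand charges -1, Al(III) ⇒ ion charge 2+.
Anion [Os…]: ligand charges -5, Os(III) ⇒ ion charge 2−.

[Al(bipy)(N3)(PPh3)][Os(acac)(C2O4)I2]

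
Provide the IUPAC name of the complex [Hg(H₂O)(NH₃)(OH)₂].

ammineaquadihydroxomercury(II)

There is no counter-ion, so the complex is neutral overall.
Ligand charges: 2×hydroxo (-1 each), 1×aqua (neutral), 1×ammine (neutral); total -2. So Hg + (-2) = 0, giving Hg = +2.
Ligands are named alphabetically: ammine before aqua before hydroxo.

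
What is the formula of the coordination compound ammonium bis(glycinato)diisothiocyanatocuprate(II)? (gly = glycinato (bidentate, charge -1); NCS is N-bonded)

(NH4)2[Cu(gly)2(NCS)2]

Ligands: 2 glycinato (gly, -1), 2 isothiocyanato (NCS, -1). Ligand charge sum = -4.
With Cu in oxidation state +2, the complex ion is [Cu...]^2−.
Charge balance with ammonium (+1) requires 1 complex ion per 2 ammonium.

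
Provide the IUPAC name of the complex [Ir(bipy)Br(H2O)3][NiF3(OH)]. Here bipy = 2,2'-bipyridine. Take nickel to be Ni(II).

Ni is given as +2; the anion's ligand charges sum to -4, so the complex anion is 2−.
A 1:1 salt means the cation carries the equal and opposite charge, 2+.
Cation: ligand charges sum to -1; for the ion to be 2+, Ir = +3.

triaqua(2,2'-bipyridine)bromoiridium(III) trifluorohydroxonickelate(II)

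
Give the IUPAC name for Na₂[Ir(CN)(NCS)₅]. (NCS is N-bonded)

The 2 sodium counter-ions carry a total charge of +2, so each complex ion is 2−.
Ligand charges: 5×isothiocyanato (-1 each), 1×cyano (-1 each); total -6. So Ir + (-6) = 2−, giving Ir = +4.
The complex ion is anionic, so iridium takes the -ate form iridate(IV).

sodium cyanopentaisothiocyanatoiridate(IV)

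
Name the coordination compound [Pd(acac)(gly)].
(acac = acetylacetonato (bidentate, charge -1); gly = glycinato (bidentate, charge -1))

(acetylacetonato)(glycinato)palladium(II)

There is no counter-ion, so the complex is neutral overall.
Ligand charges: 1×acetylacetonato (-1 each), 1×glycinato (-1 each); total -2. So Pd + (-2) = 0, giving Pd = +2.
Ligands are named alphabetically: acetylacetonato before glycinato.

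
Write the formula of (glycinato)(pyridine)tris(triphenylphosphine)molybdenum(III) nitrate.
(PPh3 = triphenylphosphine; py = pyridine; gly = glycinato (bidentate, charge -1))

[Mo(gly)(PPh3)3(py)](NO3)2

Ligands: 3 triphenylphosphine (PPh3, neutral), 1 pyridine (py, neutral), 1 glycinato (gly, -1). Ligand charge sum = -1.
With Mo in oxidation state +3, the complex ion is [Mo...]^2+.
Charge balance with nitrate (-1) requires 1 complex ion per 2 nitrate.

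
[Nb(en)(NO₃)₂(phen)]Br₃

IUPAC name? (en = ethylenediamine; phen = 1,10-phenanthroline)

The 3 bromide counter-ions carry a total charge of -3, so each complex ion is 3+.
Ligand charges: 1×ethylenediamine (neutral), 2×nitrato (-1 each), 1×1,10-phenanthroline (neutral); total -2. So Nb + (-2) = 3+, giving Nb = +5.
Ligands are named alphabetically: ethylenediamine before nitrato before phenanthroline.

(ethylenediamine)dinitrato(1,10-phenanthroline)niobium(V) bromide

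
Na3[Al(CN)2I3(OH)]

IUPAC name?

The 3 sodium counter-ions carry a total charge of +3, so each complex ion is 3−.
Ligand charges: 1×hydroxo (-1 each), 3×iodo (-1 each), 2×cyano (-1 each); total -6. So Al + (-6) = 3−, giving Al = +3.
The complex ion is anionic, so aluminium takes the -ate form aluminate(III).

sodium dicyanohydroxotriiodoaluminate(III)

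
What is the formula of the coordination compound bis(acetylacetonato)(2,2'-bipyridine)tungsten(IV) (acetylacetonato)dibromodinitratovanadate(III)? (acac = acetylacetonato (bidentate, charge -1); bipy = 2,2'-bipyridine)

[W(acac)2(bipy)][V(acac)Br2(NO3)2]

Cation [W…]: ligand charges -2, W(IV) ⇒ ion charge 2+.
Anion [V…]: ligand charges -5, V(III) ⇒ ion charge 2−.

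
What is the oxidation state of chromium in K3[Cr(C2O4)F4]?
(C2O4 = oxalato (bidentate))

3 potassium outside the brackets (+1 each) → the complex ion is 3−.
Ligand charges: 1×C2O4 = -2; 4×F = -4; sum -6.
Cr + (-6) = 3− ⇒ Cr is +3.

+3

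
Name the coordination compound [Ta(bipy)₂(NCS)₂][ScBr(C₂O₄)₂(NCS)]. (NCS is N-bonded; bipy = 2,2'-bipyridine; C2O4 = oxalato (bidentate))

Both ions are complex: the cation is named first with the plain metal name, the anion second with the -ate form; each ion's ligands are alphabetised independently.
Scandium is always +3 in its complexes; the anion's ligand charges sum to -6, so the complex anion is 3−.
A 1:1 salt means the cation carries the equal and opposite charge, 3+.
Cation: ligand charges sum to -2; for the ion to be 3+, Ta = +5.

bis(2,2'-bipyridine)diisothiocyanatotantalum(V) bromoisothiocyanatodioxalatoscandate(III)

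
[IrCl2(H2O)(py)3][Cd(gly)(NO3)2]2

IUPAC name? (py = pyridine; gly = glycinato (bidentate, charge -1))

Cadmium is always +2 in its complexes; the anion's ligand charges sum to -3, so the complex anion is 1−.
With 2 anions per cation, the cation must be 2×1 = 2+.
Cation: ligand charges sum to -2; for the ion to be 2+, Ir = +4.

aquadichlorotris(pyridine)iridium(IV) (glycinato)dinitratocadmate(II)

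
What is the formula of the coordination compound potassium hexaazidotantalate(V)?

Ligands: 6 azido (N3, -1). Ligand charge sum = -6.
With Ta in oxidation state +5, the complex ion is [Ta...]^1−.
Charge balance with potassium (+1) requires 1 complex ion per 1 potassium.

K[Ta(N3)6]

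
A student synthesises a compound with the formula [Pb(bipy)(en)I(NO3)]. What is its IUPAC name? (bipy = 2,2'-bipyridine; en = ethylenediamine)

(2,2'-bipyridine)(ethylenediamine)iodonitratolead(II)

There is no counter-ion, so the complex is neutral overall.
Ligand charges: 1×nitrato (-1 each), 1×2,2'-bipyridine (neutral), 1×iodo (-1 each), 1×ethylenediamine (neutral); total -2. So Pb + (-2) = 0, giving Pb = +2.
Ligands are named alphabetically: bipyridine before ethylenediamine before iodo before nitrato.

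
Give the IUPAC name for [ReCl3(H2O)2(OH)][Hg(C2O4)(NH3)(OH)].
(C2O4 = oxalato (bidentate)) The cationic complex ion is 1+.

Both ions are complex: the cation is named first with the plain metal name, the anion second with the -ate form; each ion's ligands are alphabetised independently.
The complex cation is given as 1+; its ligand charges sum to -4, so Re = +5.
A 1:1 salt means the anion carries the equal and opposite charge, 1−.
Anion: ligand charges sum to -3; for the ion to be 1−, Hg = +2.

diaquatrichlorohydroxorhenium(V) amminehydroxooxalatomercurate(II)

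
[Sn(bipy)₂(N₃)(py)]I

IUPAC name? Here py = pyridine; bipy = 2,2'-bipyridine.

azidobis(2,2'-bipyridine)(pyridine)tin(II) iodide

The 1 iodide counter-ion carries a total charge of -1, so each complex ion is 1+.
Ligand charges: 1×pyridine (neutral), 1×azido (-1 each), 2×2,2'-bipyridine (neutral); total -1. So Sn + (-1) = 1+, giving Sn = +2.
Ligands are named alphabetically: azido before bipyridine before pyridine.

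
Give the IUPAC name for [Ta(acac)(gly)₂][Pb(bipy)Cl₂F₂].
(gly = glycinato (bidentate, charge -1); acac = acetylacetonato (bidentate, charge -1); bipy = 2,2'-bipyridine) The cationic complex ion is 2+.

Both ions are complex: the cation is named first with the plain metal name, the anion second with the -ate form; each ion's ligands are alphabetised independently.
The complex cation is given as 2+; its ligand charges sum to -3, so Ta = +5.
A 1:1 salt means the anion carries the equal and opposite charge, 2−.
Anion: ligand charges sum to -4; for the ion to be 2−, Pb = +2.

(acetylacetonato)bis(glycinato)tantalum(V) (2,2'-bipyridine)dichlorodifluoroplumbate(II)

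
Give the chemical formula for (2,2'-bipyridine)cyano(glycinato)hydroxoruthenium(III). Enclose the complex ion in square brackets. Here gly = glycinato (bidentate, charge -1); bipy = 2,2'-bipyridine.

Ligands: 1 glycinato (gly, -1), 1 cyano (CN, -1), 1 hydroxo (OH, -1), 1 2,2'-bipyridine (bipy, neutral). Ligand charge sum = -3.
With Ru in oxidation state +3, the complex ion is [Ru...].

[Ru(bipy)(CN)(gly)(OH)]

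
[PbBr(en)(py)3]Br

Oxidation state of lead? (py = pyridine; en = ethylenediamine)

1 bromide outside the brackets (-1 each) → the complex ion is 1+.
Ligand charges: 3×py neutral; 1×Br = -1; 1×en neutral; sum -1.
Pb + (-1) = 1+ ⇒ Pb is +2.

+2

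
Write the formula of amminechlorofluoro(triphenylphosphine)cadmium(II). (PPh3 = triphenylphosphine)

Ligands: 1 triphenylphosphine (PPh3, neutral), 1 ammine (NH3, neutral), 1 fluoro (F, -1), 1 chloro (Cl, -1). Ligand charge sum = -2.
With Cd in oxidation state +2, the complex ion is [Cd...].

[CdClF(NH3)(PPh3)]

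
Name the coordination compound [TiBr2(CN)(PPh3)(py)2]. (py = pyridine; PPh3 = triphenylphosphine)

dibromocyanobis(pyridine)(triphenylphosphine)titanium(III)

There is no counter-ion, so the complex is neutral overall.
Ligand charges: 2×bromo (-1 each), 1×cyano (-1 each), 2×pyridine (neutral), 1×triphenylphosphine (neutral); total -3. So Ti + (-3) = 0, giving Ti = +3.
Ligands are named alphabetically: bromo before cyano before pyridine before triphenylphosphine.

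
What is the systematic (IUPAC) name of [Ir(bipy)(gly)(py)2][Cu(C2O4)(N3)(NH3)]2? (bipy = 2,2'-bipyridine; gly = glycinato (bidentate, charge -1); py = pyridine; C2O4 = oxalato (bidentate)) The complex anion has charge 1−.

(2,2'-bipyridine)(glycinato)bis(pyridine)iridium(III) ammineazidooxalatocuprate(II)

The complex anion is given as 1−; its ligand charges sum to -3, so Cu = +2.
With 2 anions per cation, the cation must be 2×1 = 2+.
Cation: ligand charges sum to -1; for the ion to be 2+, Ir = +3.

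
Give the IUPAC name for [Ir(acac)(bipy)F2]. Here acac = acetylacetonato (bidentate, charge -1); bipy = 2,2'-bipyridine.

(acetylacetonato)(2,2'-bipyridine)difluoroiridium(III)

There is no counter-ion, so the complex is neutral overall.
Ligand charges: 1×acetylacetonato (-1 each), 2×fluoro (-1 each), 1×2,2'-bipyridine (neutral); total -3. So Ir + (-3) = 0, giving Ir = +3.
Ligands are named alphabetically: acetylacetonato before bipyridine before fluoro.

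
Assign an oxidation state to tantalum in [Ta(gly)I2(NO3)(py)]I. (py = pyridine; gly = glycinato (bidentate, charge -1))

+5

1 iodide outside the brackets (-1 each) → the complex ion is 1+.
Ligand charges: 2×I = -2; 1×NO3 = -1; 1×py neutral; 1×gly = -1; sum -4.
Ta + (-4) = 1+ ⇒ Ta is +5.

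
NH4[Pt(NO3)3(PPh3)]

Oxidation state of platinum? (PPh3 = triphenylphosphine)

1 ammonium outside the brackets (+1 each) → the complex ion is 1−.
Ligand charges: 3×NO3 = -3; 1×PPh3 neutral; sum -3.
Pt + (-3) = 1− ⇒ Pt is +2.

+2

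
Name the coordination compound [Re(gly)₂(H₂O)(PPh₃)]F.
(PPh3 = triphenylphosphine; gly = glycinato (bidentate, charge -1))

aquabis(glycinato)(triphenylphosphine)rhenium(III) fluoride

The 1 fluoride counter-ion carries a total charge of -1, so each complex ion is 1+.
Ligand charges: 1×triphenylphosphine (neutral), 1×aqua (neutral), 2×glycinato (-1 each); total -2. So Re + (-2) = 1+, giving Re = +3.
Ligands are named alphabetically: aqua before glycinato before triphenylphosphine.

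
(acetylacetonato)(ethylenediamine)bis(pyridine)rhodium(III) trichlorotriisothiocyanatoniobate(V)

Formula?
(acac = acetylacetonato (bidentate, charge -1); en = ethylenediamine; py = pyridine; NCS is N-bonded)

[Rh(acac)(en)(py)2][NbCl3(NCS)3]2

Cation [Rh…]: ligand charges -1, Rh(III) ⇒ ion charge 2+.
Anion [Nb…]: ligand charges -6, Nb(V) ⇒ ion charge 1−.
One 2+ cation requires 2 of the 1− anion.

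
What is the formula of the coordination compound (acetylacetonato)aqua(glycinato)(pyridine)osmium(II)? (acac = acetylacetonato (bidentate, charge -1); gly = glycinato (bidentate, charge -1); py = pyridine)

[Os(acac)(gly)(H2O)(py)]

Ligands: 1 aqua (H2O, neutral), 1 acetylacetonato (acac, -1), 1 glycinato (gly, -1), 1 pyridine (py, neutral). Ligand charge sum = -2.
With Os in oxidation state +2, the complex ion is [Os...].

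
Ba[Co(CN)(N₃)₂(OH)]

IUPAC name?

The 1 barium counter-ion carries a total charge of +2, so each complex ion is 2−.
Ligand charges: 1×cyano (-1 each), 2×azido (-1 each), 1×hydroxo (-1 each); total -4. So Co + (-4) = 2−, giving Co = +2.
Ligands are named alphabetically: azido before cyano before hydroxo.
The complex ion is anionic, so cobalt takes the -ate form cobaltate(II).

barium diazidocyanohydroxocobaltate(II)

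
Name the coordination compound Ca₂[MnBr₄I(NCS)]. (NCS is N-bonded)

The 2 calcium counter-ions carry a total charge of +4, so each complex ion is 4−.
Ligand charges: 1×iodo (-1 each), 4×bromo (-1 each), 1×isothiocyanato (-1 each); total -6. So Mn + (-6) = 4−, giving Mn = +2.
Ligands are named alphabetically: bromo before iodo before isothiocyanato.
The complex ion is anionic, so manganese takes the -ate form manganate(II).

calcium tetrabromoiodoisothiocyanatomanganate(II)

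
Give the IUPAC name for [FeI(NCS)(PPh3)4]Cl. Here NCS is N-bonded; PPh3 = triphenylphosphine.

iodoisothiocyanatotetrakis(triphenylphosphine)iron(III) chloride

The 1 chloride counter-ion carries a total charge of -1, so each complex ion is 1+.
Ligand charges: 1×iodo (-1 each), 1×isothiocyanato (-1 each), 4×triphenylphosphine (neutral); total -2. So Fe + (-2) = 1+, giving Fe = +3.
Ligands are named alphabetically: iodo before isothiocyanato before triphenylphosphine.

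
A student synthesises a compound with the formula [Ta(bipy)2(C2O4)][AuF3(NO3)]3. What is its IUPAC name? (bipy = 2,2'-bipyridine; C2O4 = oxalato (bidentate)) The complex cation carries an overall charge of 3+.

bis(2,2'-bipyridine)oxalatotantalum(V) trifluoronitratoaurate(III)

Both ions are complex: the cation is named first with the plain metal name, the anion second with the -ate form; each ion's ligands are alphabetised independently.
The complex cation is given as 3+; its ligand charges sum to -2, so Ta = +5.
With 3 anions per cation, each anion must be 3/3 = 1−.
Anion: ligand charges sum to -4; for the ion to be 1−, Au = +3.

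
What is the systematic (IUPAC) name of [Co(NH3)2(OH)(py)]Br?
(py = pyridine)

diamminehydroxo(pyridine)cobalt(II) bromide

The 1 bromide counter-ion carries a total charge of -1, so each complex ion is 1+.
Ligand charges: 2×ammine (neutral), 1×hydroxo (-1 each), 1×pyridine (neutral); total -1. So Co + (-1) = 1+, giving Co = +2.
Ligands are named alphabetically: ammine before hydroxo before pyridine.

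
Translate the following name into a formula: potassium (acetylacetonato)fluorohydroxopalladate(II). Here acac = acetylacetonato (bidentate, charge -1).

K[Pd(acac)F(OH)]

Ligands: 1 fluoro (F, -1), 1 hydroxo (OH, -1), 1 acetylacetonato (acac, -1). Ligand charge sum = -3.
With Pd in oxidation state +2, the complex ion is [Pd...]^1−.
Charge balance with potassium (+1) requires 1 complex ion per 1 potassium.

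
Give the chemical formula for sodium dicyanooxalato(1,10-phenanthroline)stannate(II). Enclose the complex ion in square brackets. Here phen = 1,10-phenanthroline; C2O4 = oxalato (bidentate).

Na2[Sn(C2O4)(CN)2(phen)]

Ligands: 1 1,10-phenanthroline (phen, neutral), 2 cyano (CN, -1), 1 oxalato (C2O4, -2). Ligand charge sum = -4.
Charge balance with sodium (+1) requires 1 complex ion per 2 sodium.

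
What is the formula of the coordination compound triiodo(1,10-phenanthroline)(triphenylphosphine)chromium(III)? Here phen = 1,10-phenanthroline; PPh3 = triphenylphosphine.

[CrI3(phen)(PPh3)]

Ligands: 1 1,10-phenanthroline (phen, neutral), 1 triphenylphosphine (PPh3, neutral), 3 iodo (I, -1). Ligand charge sum = -3.
With Cr in oxidation state +3, the complex ion is [Cr...].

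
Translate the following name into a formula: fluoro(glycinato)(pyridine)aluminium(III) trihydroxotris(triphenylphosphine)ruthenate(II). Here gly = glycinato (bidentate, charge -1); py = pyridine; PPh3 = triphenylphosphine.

[AlF(gly)(py)][Ru(OH)3(PPh3)3]

Cation [Al…]: ligand charges -2, Al(III) ⇒ ion charge 1+.
Anion [Ru…]: ligand charges -3, Ru(II) ⇒ ion charge 1−.
One 1+ cation balances one 1− anion.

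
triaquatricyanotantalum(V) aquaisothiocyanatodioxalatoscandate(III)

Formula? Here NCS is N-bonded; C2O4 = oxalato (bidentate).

[Ta(CN)3(H2O)3][Sc(C2O4)2(H2O)(NCS)]

Cation [Ta…]: ligand charges -3, Ta(V) ⇒ ion charge 2+.
Anion [Sc…]: ligand charges -5, Sc(III) ⇒ ion charge 2−.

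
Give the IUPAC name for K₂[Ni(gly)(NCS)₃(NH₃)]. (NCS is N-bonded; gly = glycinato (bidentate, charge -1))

potassium ammine(glycinato)triisothiocyanatonickelate(II)

The 2 potassium counter-ions carry a total charge of +2, so each complex ion is 2−.
Ligand charges: 1×ammine (neutral), 3×isothiocyanato (-1 each), 1×glycinato (-1 each); total -4. So Ni + (-4) = 2−, giving Ni = +2.
The complex ion is anionic, so nickel takes the -ate form nickelate(II).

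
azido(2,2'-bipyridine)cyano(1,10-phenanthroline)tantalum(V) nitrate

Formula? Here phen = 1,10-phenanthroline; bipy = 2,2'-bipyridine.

[Ta(bipy)(CN)(N3)(phen)](NO3)3

Ligands: 1 azido (N3, -1), 1 1,10-phenanthroline (phen, neutral), 1 cyano (CN, -1), 1 2,2'-bipyridine (bipy, neutral). Ligand charge sum = -2.
With Ta in oxidation state +5, the complex ion is [Ta...]^3+.
Charge balance with nitrate (-1) requires 1 complex ion per 3 nitrate.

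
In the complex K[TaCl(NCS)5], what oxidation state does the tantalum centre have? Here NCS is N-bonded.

+5

1 potassium outside the brackets (+1 each) → the complex ion is 1−.
Ligand charges: 5×NCS = -5; 1×Cl = -1; sum -6.
Ta + (-6) = 1− ⇒ Ta is +5.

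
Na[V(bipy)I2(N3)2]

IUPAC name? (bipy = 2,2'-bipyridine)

sodium diazido(2,2'-bipyridine)diiodovanadate(III)

The 1 sodium counter-ion carries a total charge of +1, so each complex ion is 1−.
Ligand charges: 2×azido (-1 each), 2×iodo (-1 each), 1×2,2'-bipyridine (neutral); total -4. So V + (-4) = 1−, giving V = +3.
Ligands are named alphabetically: azido before bipyridine before iodo.
The complex ion is anionic, so vanadium takes the -ate form vanadate(III).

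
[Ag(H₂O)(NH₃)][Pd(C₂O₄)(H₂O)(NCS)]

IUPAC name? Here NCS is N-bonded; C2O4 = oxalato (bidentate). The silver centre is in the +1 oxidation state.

Ag is given as +1; the cation's ligand charges sum to 0, so the complex cation is 1+.
A 1:1 salt means the anion carries the equal and opposite charge, 1−.
Anion: ligand charges sum to -3; for the ion to be 1−, Pd = +2.

ammineaquasilver(I) aquaisothiocyanatooxalatopalladate(II)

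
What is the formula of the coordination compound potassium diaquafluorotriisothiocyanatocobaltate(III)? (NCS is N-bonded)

K[CoF(H2O)2(NCS)3]

Ligands: 1 fluoro (F, -1), 2 aqua (H2O, neutral), 3 isothiocyanato (NCS, -1). Ligand charge sum = -4.
With Co in oxidation state +3, the complex ion is [Co...]^1−.
Charge balance with potassium (+1) requires 1 complex ion per 1 potassium.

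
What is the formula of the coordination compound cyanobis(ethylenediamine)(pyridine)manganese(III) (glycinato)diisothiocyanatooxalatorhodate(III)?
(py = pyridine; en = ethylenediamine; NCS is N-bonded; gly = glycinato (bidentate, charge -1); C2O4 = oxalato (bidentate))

[Mn(CN)(en)2(py)][Rh(C2O4)(gly)(NCS)2]

Cation [Mn…]: ligand charges -1, Mn(III) ⇒ ion charge 2+.
Anion [Rh…]: ligand charges -5, Rh(III) ⇒ ion charge 2−.
One 2+ cation balances one 2− anion.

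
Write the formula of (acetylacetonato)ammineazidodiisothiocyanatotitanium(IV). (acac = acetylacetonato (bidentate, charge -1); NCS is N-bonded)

Ligands: 1 ammine (NH3, neutral), 1 acetylacetonato (acac, -1), 2 isothiocyanato (NCS, -1), 1 azido (N3, -1). Ligand charge sum = -4.
With Ti in oxidation state +4, the complex ion is [Ti...].

[Ti(acac)(N3)(NCS)2(NH3)]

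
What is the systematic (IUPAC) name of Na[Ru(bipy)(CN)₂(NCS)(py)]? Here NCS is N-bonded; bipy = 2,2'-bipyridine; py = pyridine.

sodium (2,2'-bipyridine)dicyanoisothiocyanato(pyridine)ruthenate(II)

The 1 sodium counter-ion carries a total charge of +1, so each complex ion is 1−.
Ligand charges: 1×isothiocyanato (-1 each), 2×cyano (-1 each), 1×2,2'-bipyridine (neutral), 1×pyridine (neutral); total -3. So Ru + (-3) = 1−, giving Ru = +2.
Ligands are named alphabetically: bipyridine before cyano before isothiocyanato before pyridine.
The complex ion is anionic, so ruthenium takes the -ate form ruthenate(II).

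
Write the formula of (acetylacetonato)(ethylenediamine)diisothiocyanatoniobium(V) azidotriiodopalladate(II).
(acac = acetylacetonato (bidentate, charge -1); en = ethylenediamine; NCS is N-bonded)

[Nb(acac)(en)(NCS)2][PdI3(N3)]

Cation [Nb…]: ligand charges -3, Nb(V) ⇒ ion charge 2+.
Anion [Pd…]: ligand charges -4, Pd(II) ⇒ ion charge 2−.
One 2+ cation balances one 2− anion.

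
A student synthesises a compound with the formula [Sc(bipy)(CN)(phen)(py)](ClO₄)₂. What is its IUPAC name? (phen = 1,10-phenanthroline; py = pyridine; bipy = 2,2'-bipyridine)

(2,2'-bipyridine)cyano(1,10-phenanthroline)(pyridine)scandium(III) perchlorate

The 2 perchlorate counter-ions carry a total charge of -2, so each complex ion is 2+.
Ligand charges: 1×cyano (-1 each), 1×1,10-phenanthroline (neutral), 1×pyridine (neutral), 1×2,2'-bipyridine (neutral); total -1. So Sc + (-1) = 2+, giving Sc = +3.
Ligands are named alphabetically: bipyridine before cyano before phenanthroline before pyridine.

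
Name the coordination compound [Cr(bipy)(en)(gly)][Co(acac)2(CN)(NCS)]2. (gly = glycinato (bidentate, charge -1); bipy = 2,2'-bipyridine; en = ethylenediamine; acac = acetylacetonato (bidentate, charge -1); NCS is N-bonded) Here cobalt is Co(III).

(2,2'-bipyridine)(ethylenediamine)(glycinato)chromium(III) bis(acetylacetonato)cyanoisothiocyanatocobaltate(III)

Both ions are complex: the cation is named first with the plain metal name, the anion second with the -ate form; each ion's ligands are alphabetised independently.
Co is given as +3; the anion's ligand charges sum to -4, so the complex anion is 1−.
With 2 anions per cation, the cation must be 2×1 = 2+.
Cation: ligand charges sum to -1; for the ion to be 2+, Cr = +3.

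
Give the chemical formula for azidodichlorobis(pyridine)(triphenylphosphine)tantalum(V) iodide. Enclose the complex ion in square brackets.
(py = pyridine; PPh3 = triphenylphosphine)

Ligands: 2 chloro (Cl, -1), 1 azido (N3, -1), 2 pyridine (py, neutral), 1 triphenylphosphine (PPh3, neutral). Ligand charge sum = -3.
With Ta in oxidation state +5, the complex ion is [Ta...]^2+.
Charge balance with iodide (-1) requires 1 complex ion per 2 iodide.

[TaCl2(N3)(PPh3)(py)2]I2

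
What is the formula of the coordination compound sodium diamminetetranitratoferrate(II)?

Na2[Fe(NH3)2(NO3)4]

Ligands: 4 nitrato (NO3, -1), 2 ammine (NH3, neutral). Ligand charge sum = -4.
With Fe in oxidation state +2, the complex ion is [Fe...]^2−.
Charge balance with sodium (+1) requires 1 complex ion per 2 sodium.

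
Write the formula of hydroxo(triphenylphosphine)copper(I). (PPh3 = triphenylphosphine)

[Cu(OH)(PPh3)]

Ligands: 1 hydroxo (OH, -1), 1 triphenylphosphine (PPh3, neutral). Ligand charge sum = -1.
With Cu in oxidation state +1, the complex ion is [Cu...].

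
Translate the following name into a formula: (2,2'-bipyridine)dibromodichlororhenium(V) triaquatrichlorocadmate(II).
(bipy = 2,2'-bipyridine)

[Re(bipy)Br2Cl2][CdCl3(H2O)3]

Cation [Re…]: ligand charges -4, Re(V) ⇒ ion charge 1+.
Anion [Cd…]: ligand charges -3, Cd(II) ⇒ ion charge 1−.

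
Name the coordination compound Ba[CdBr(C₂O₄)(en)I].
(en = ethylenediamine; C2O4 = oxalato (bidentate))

The 1 barium counter-ion carries a total charge of +2, so each complex ion is 2−.
Ligand charges: 1×ethylenediamine (neutral), 1×bromo (-1 each), 1×oxalato (-2 each), 1×iodo (-1 each); total -4. So Cd + (-4) = 2−, giving Cd = +2.
The complex ion is anionic, so cadmium takes the -ate form cadmate(II).

barium bromo(ethylenediamine)iodooxalatocadmate(II)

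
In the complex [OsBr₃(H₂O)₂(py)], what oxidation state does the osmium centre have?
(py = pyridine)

+3

No counter-ion: the bracketed complex is neutral.
Ligand charges: 1×py neutral; 2×H2O neutral; 3×Br = -3; sum -3.
Os + (-3) = 0 ⇒ Os is +3.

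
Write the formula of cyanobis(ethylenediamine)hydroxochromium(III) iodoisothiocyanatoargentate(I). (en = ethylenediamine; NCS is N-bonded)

[Cr(CN)(en)2(OH)][AgI(NCS)]

Cation [Cr…]: ligand charges -2, Cr(III) ⇒ ion charge 1+.
Anion [Ag…]: ligand charges -2, Ag(I) ⇒ ion charge 1−.
One 1+ cation balances one 1− anion.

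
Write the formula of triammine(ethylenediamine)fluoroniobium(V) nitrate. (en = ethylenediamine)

[Nb(en)F(NH3)3](NO3)4

Ligands: 3 ammine (NH3, neutral), 1 ethylenediamine (en, neutral), 1 fluoro (F, -1). Ligand charge sum = -1.
With Nb in oxidation state +5, the complex ion is [Nb...]^4+.
Charge balance with nitrate (-1) requires 1 complex ion per 4 nitrate.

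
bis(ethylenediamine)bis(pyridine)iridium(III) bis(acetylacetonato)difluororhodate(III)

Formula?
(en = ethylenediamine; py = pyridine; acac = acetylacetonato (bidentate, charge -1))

Cation [Ir…]: ligand charges 0, Ir(III) ⇒ ion charge 3+.
Anion [Rh…]: ligand charges -4, Rh(III) ⇒ ion charge 1−.
One 3+ cation requires 3 of the 1− anion.

[Ir(en)2(py)2][Rh(acac)2F2]3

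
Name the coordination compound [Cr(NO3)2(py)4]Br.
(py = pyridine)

The 1 bromide counter-ion carries a total charge of -1, so each complex ion is 1+.
Ligand charges: 2×nitrato (-1 each), 4×pyridine (neutral); total -2. So Cr + (-2) = 1+, giving Cr = +3.
Ligands are named alphabetically: nitrato before pyridine.

dinitratotetrakis(pyridine)chromium(III) bromide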